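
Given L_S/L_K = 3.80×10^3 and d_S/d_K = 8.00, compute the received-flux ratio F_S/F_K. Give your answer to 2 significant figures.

F = L/(4πd²), so F_S/F_K = (L_S/L_K) / (d_S/d_K)²
= 3.80×10^3 / (8.00)² = 3.80×10^3 / 64.00 = 59.38.

59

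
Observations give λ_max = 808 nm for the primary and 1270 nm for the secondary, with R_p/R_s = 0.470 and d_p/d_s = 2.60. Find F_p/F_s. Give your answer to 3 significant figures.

0.199

Wien's law: T_p/T_s = λ_s/λ_p = 1270/808 = 1.572.
L_p/L_s = (R_p/R_s)²(T_p/T_s)⁴ = (0.470)²(1.572)⁴ = 1.348.
F_p/F_s = (L_p/L_s)/(d_p/d_s)² = 1.348/(2.60)² = 0.1994.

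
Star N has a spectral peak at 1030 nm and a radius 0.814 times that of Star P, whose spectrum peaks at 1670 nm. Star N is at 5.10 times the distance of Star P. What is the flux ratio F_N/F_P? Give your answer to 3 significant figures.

Wien's law: T_N/T_P = λ_P/λ_N = 1670/1030 = 1.621.
L_N/L_P = (R_N/R_P)²(T_N/T_P)⁴ = (0.814)²(1.621)⁴ = 4.579.
F_N/F_P = (L_N/L_P)/(d_N/d_P)² = 4.579/(5.10)² = 0.1760.

0.176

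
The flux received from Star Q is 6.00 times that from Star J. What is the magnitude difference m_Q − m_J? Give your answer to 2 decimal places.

m_Q − m_J = −2.5 log₁₀(F_Q/F_J) = −2.5 log₁₀(6.00) = −2.5 × (0.778) = -1.945.

-1.95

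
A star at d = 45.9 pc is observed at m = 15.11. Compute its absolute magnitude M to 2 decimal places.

M = m − 5 log₁₀(d/10 pc) = 15.11 − 5 log₁₀(45.9/10)
  = 15.11 − 5 × 0.662 = 15.11 − 3.31 = 11.80.

11.80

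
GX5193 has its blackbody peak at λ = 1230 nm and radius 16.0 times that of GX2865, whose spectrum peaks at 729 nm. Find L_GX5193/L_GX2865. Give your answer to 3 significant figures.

31.6

Wien's law gives T ∝ 1/λ_max, so T_GX5193/T_GX2865 = λ_GX2865/λ_GX5193 = 729/1230 = 0.5927.
Then L ∝ R²T⁴ gives L_GX5193/L_GX2865 = (16.0)² × (0.5927)⁴ = 256.0 × 0.1234 = 31.59.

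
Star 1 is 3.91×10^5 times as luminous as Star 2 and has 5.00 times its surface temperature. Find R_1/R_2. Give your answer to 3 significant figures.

25.0

L ∝ R²T⁴ gives R ∝ √L / T², so
R_1/R_2 = √(3.91×10^5) / (5.00)² = 625.3 / 25.00 = 25.01.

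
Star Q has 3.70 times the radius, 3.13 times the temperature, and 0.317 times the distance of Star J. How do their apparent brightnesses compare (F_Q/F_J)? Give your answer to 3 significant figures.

1.31×10^4

L_Q/L_J = (R_Q/R_J)²(T_Q/T_J)⁴ = (3.70)² × (3.13)⁴ = 1314.
F_Q/F_J = (L_Q/L_J)/(d_Q/d_J)² = 1314 / (0.317)² = 1.308×10^4.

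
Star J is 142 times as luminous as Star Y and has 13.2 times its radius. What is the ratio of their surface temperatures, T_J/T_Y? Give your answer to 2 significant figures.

0.95

L ∝ R²T⁴ gives T ∝ (L/R²)^(1/4), so
T_J/T_Y = (142 / 13.2²)^(1/4) = (0.8150)^(1/4) = 0.9501.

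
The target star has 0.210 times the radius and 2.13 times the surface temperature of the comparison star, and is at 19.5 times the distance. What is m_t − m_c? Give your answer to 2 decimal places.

L_t/L_c = (0.210)²(2.13)⁴ = 0.9077.
F_t/F_c = (L_t/L_c)/(d_t/d_c)² = 0.9077/380.2 = 0.002387.
m_t − m_c = −2.5 log₁₀(0.002387) = 6.56.

6.56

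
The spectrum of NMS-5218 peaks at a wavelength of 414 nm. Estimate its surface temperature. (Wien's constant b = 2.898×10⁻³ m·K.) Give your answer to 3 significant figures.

7.00×10^3 K

T = b/λ_max = 2.898×10⁻³ / (414×10⁻⁹) = 7000 K.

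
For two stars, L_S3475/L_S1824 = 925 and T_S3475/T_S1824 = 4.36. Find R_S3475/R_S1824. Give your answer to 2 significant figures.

1.6

L ∝ R²T⁴ gives R ∝ √L / T², so
R_S3475/R_S1824 = √(925) / (4.36)² = 30.41 / 19.01 = 1.600.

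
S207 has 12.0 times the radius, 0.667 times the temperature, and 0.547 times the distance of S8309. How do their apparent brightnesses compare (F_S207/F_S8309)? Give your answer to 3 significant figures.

95.3

L_S207/L_S8309 = (R_S207/R_S8309)²(T_S207/T_S8309)⁴ = (12.0)² × (0.667)⁴ = 28.50.
F_S207/F_S8309 = (L_S207/L_S8309)/(d_S207/d_S8309)² = 28.50 / (0.547)² = 95.26.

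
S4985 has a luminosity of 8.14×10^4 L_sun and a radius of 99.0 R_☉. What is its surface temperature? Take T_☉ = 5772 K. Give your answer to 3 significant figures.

T/T_☉ = (L/L_☉)^(1/4) / (R/R_☉)^(1/2)
T = 5772 × (8.14×10^4)^(1/4) / √(99.0) = 5772 × 16.89 / 9.950 = 9799 K.

9.80×10^3 K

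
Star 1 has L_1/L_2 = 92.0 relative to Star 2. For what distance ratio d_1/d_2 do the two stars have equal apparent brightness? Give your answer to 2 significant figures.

9.6

Equal flux requires L_1/d_1² = L_2/d_2², so d_1/d_2 = √(L_1/L_2)
= √(92.0) = 9.592.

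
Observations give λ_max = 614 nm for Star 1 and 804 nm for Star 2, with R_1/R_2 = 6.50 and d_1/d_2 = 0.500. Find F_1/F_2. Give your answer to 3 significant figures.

Wien's law: T_1/T_2 = λ_2/λ_1 = 804/614 = 1.309.
L_1/L_2 = (R_1/R_2)²(T_1/T_2)⁴ = (6.50)²(1.309)⁴ = 124.2.
F_1/F_2 = (L_1/L_2)/(d_1/d_2)² = 124.2/(0.500)² = 496.9.

497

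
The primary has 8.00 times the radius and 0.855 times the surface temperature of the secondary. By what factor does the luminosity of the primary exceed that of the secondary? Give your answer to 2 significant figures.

34

From the Stefan–Boltzmann law, L ∝ R²T⁴, so
L_p/L_s = (R_p/R_s)² (T_p/T_s)⁴ = (8.00)² × (0.855)⁴ = 64.00 × 0.5344 = 34.20.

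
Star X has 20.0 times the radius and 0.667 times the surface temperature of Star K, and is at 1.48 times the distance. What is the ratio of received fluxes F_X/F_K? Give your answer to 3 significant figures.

36.1

L_X/L_K = (R_X/R_K)²(T_X/T_K)⁴ = (20.0)² × (0.667)⁴ = 79.17.
F_X/F_K = (L_X/L_K)/(d_X/d_K)² = 79.17 / (1.48)² = 36.14.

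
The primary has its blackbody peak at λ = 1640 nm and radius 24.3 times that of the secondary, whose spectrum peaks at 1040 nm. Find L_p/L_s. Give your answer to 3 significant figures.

Wien's law gives T ∝ 1/λ_max, so T_p/T_s = λ_s/λ_p = 1040/1640 = 0.6341.
Then L ∝ R²T⁴ gives L_p/L_s = (24.3)² × (0.6341)⁴ = 590.5 × 0.1617 = 95.49.

95.5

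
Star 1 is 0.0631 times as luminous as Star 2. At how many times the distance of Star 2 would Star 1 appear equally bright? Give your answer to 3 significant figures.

Equal flux requires L_1/d_1² = L_2/d_2², so d_1/d_2 = √(L_1/L_2)
= √(0.0631) = 0.2512.

0.251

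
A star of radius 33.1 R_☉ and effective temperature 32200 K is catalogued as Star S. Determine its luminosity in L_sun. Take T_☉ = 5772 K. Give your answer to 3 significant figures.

1.06×10^6 L_sun

L/L_☉ = (R/R_☉)² (T/T_☉)⁴ = (33.1)² × (32200/5772)⁴
       = 1096 × (5.579)⁴ = 1096 × 968.5 = 1.061×10^6.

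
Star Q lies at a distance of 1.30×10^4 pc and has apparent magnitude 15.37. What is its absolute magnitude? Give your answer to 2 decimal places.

M = m − 5 log₁₀(d/10 pc) = 15.37 − 5 log₁₀(1.30×10^4/10)
  = 15.37 − 5 × 3.114 = 15.37 − 15.57 = -0.20.

-0.20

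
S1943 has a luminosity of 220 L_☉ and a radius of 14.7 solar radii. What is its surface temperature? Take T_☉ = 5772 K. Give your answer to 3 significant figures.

5.80×10^3 K

T/T_☉ = (L/L_☉)^(1/4) / (R/R_☉)^(1/2)
T = 5772 × (220)^(1/4) / √(14.7) = 5772 × 3.851 / 3.834 = 5798 K.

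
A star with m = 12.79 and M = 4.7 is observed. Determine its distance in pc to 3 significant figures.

m − M = 5 log₁₀(d/10 pc)
12.79 − (4.7) = 8.09 = 5 log₁₀(d/10)
d = 10 × 10^(8.09/5) = 10 × 10^1.618 = 415.0 pc.

415 pc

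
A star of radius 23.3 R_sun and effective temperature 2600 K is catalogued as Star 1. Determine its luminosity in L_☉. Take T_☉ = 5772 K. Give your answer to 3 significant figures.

L/L_☉ = (R/R_☉)² (T/T_☉)⁴ = (23.3)² × (2600/5772)⁴
       = 542.9 × (0.4505)⁴ = 542.9 × 0.04117 = 22.35.

22.4 L_☉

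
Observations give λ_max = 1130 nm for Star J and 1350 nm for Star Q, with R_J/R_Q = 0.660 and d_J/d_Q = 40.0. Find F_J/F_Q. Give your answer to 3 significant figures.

Wien's law: T_J/T_Q = λ_Q/λ_J = 1350/1130 = 1.195.
L_J/L_Q = (R_J/R_Q)²(T_J/T_Q)⁴ = (0.660)²(1.195)⁴ = 0.8874.
F_J/F_Q = (L_J/L_Q)/(d_J/d_Q)² = 0.8874/(40.0)² = 5.546×10^-4.

5.55×10^-4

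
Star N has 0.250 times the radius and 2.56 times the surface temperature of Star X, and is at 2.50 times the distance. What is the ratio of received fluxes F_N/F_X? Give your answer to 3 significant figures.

0.429

L_N/L_X = (R_N/R_X)²(T_N/T_X)⁴ = (0.250)² × (2.56)⁴ = 2.684.
F_N/F_X = (L_N/L_X)/(d_N/d_X)² = 2.684 / (2.50)² = 0.4295.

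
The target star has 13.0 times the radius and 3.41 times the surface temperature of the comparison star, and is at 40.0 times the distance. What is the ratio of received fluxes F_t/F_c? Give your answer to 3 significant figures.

14.3

L_t/L_c = (R_t/R_c)²(T_t/T_c)⁴ = (13.0)² × (3.41)⁴ = 2.285×10^4.
F_t/F_c = (L_t/L_c)/(d_t/d_c)² = 2.285×10^4 / (40.0)² = 14.28.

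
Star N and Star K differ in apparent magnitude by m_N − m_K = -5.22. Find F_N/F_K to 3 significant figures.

F_N/F_K = 10^(−(m_N − m_K)/2.5) = 10^(5.22/2.5) = 10^2.088 = 122.5.

122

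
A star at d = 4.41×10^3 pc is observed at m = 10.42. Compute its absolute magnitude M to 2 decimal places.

-2.80

M = m − 5 log₁₀(d/10 pc) = 10.42 − 5 log₁₀(4.41×10^3/10)
  = 10.42 − 5 × 2.644 = 10.42 − 13.22 = -2.80.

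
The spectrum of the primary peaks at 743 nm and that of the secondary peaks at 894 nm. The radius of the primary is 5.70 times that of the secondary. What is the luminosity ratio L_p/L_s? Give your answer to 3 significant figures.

68.1

Wien's law gives T ∝ 1/λ_max, so T_p/T_s = λ_s/λ_p = 894/743 = 1.203.
Then L ∝ R²T⁴ gives L_p/L_s = (5.70)² × (1.203)⁴ = 32.49 × 2.096 = 68.10.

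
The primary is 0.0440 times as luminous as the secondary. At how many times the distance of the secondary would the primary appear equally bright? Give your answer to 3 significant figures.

0.210

Equal flux requires L_p/d_p² = L_s/d_s², so d_p/d_s = √(L_p/L_s)
= √(0.0440) = 0.2098.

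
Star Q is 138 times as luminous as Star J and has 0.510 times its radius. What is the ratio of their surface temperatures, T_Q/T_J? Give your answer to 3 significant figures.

L ∝ R²T⁴ gives T ∝ (L/R²)^(1/4), so
T_Q/T_J = (138 / 0.510²)^(1/4) = (530.6)^(1/4) = 4.799.

4.80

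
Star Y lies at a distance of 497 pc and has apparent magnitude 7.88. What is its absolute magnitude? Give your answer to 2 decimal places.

M = m − 5 log₁₀(d/10 pc) = 7.88 − 5 log₁₀(497/10)
  = 7.88 − 5 × 1.696 = 7.88 − 8.48 = -0.60.

-0.60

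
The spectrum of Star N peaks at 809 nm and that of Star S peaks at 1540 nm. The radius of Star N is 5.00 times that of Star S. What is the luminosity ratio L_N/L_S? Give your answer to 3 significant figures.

Wien's law gives T ∝ 1/λ_max, so T_N/T_S = λ_S/λ_N = 1540/809 = 1.904.
Then L ∝ R²T⁴ gives L_N/L_S = (5.00)² × (1.904)⁴ = 25.00 × 13.13 = 328.3.

328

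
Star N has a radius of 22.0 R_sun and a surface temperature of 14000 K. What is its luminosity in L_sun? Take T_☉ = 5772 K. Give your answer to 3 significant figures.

1.68×10^4 L_sun

L/L_☉ = (R/R_☉)² (T/T_☉)⁴ = (22.0)² × (14000/5772)⁴
       = 484.0 × (2.426)⁴ = 484.0 × 34.61 = 1.675×10^4.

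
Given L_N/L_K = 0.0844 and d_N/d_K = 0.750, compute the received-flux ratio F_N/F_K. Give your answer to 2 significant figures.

F = L/(4πd²), so F_N/F_K = (L_N/L_K) / (d_N/d_K)²
= 0.0844 / (0.750)² = 0.0844 / 0.5625 = 0.1500.

0.15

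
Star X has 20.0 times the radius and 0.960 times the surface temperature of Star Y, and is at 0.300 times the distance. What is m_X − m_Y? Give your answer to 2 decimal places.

L_X/L_Y = (20.0)²(0.960)⁴ = 339.7.
F_X/F_Y = (L_X/L_Y)/(d_X/d_Y)² = 339.7/0.09000 = 3775.
m_X − m_Y = −2.5 log₁₀(3775) = -8.94.

-8.94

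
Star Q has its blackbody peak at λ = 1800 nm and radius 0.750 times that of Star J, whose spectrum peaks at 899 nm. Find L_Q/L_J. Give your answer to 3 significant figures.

Wien's law gives T ∝ 1/λ_max, so T_Q/T_J = λ_J/λ_Q = 899/1800 = 0.4994.
Then L ∝ R²T⁴ gives L_Q/L_J = (0.750)² × (0.4994)⁴ = 0.5625 × 0.06222 = 0.03500.

0.0350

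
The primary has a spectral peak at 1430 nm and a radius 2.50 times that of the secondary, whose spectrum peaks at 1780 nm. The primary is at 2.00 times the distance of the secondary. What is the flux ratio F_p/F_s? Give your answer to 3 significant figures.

Wien's law: T_p/T_s = λ_s/λ_p = 1780/1430 = 1.245.
L_p/L_s = (R_p/R_s)²(T_p/T_s)⁴ = (2.50)²(1.245)⁴ = 15.00.
F_p/F_s = (L_p/L_s)/(d_p/d_s)² = 15.00/(2.00)² = 3.751.

3.75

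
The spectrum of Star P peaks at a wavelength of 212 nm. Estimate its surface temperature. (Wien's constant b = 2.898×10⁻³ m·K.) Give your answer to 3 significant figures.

T = b/λ_max = 2.898×10⁻³ / (212×10⁻⁹) = 1.367×10^4 K.

1.37×10^4 K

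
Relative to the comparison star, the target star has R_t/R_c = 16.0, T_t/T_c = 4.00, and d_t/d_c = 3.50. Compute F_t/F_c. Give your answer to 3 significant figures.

5.35×10^3

L_t/L_c = (R_t/R_c)²(T_t/T_c)⁴ = (16.0)² × (4.00)⁴ = 6.554×10^4.
F_t/F_c = (L_t/L_c)/(d_t/d_c)² = 6.554×10^4 / (3.50)² = 5350.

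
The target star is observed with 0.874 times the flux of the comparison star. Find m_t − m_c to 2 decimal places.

0.15

m_t − m_c = −2.5 log₁₀(F_t/F_c) = −2.5 log₁₀(0.874) = −2.5 × (-0.058) = 0.146.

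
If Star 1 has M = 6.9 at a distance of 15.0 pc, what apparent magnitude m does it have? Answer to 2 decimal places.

m = M + 5 log₁₀(d/10 pc) = 6.9 + 5 log₁₀(15.0/10)
  = 6.9 + 5 × 0.176 = 6.9 + 0.88 = 7.78.

7.78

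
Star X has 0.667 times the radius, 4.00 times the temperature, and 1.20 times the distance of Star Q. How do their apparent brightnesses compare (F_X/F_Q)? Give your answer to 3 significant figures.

79.1

L_X/L_Q = (R_X/R_Q)²(T_X/T_Q)⁴ = (0.667)² × (4.00)⁴ = 113.9.
F_X/F_Q = (L_X/L_Q)/(d_X/d_Q)² = 113.9 / (1.20)² = 79.09.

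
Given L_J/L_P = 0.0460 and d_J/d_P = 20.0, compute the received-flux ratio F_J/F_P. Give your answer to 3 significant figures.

F = L/(4πd²), so F_J/F_P = (L_J/L_P) / (d_J/d_P)²
= 0.0460 / (20.0)² = 0.0460 / 400.0 = 1.150×10^-4.

1.15×10^-4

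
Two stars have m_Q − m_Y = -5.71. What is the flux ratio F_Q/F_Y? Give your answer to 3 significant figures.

F_Q/F_Y = 10^(−(m_Q − m_Y)/2.5) = 10^(5.71/2.5) = 10^2.284 = 192.3.

192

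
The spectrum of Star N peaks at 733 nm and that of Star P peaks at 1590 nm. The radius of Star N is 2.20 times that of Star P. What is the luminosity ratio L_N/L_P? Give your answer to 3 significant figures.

107

Wien's law gives T ∝ 1/λ_max, so T_N/T_P = λ_P/λ_N = 1590/733 = 2.169.
Then L ∝ R²T⁴ gives L_N/L_P = (2.20)² × (2.169)⁴ = 4.840 × 22.14 = 107.2.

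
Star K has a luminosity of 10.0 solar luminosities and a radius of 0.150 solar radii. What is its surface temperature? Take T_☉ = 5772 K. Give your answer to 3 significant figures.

T/T_☉ = (L/L_☉)^(1/4) / (R/R_☉)^(1/2)
T = 5772 × (10.0)^(1/4) / √(0.150) = 5772 × 1.778 / 0.3873 = 2.650×10^4 K.

2.65×10^4 K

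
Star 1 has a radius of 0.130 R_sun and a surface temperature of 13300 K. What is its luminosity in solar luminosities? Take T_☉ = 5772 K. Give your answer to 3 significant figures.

0.476 solar luminosities

L/L_☉ = (R/R_☉)² (T/T_☉)⁴ = (0.130)² × (13300/5772)⁴
       = 0.01690 × (2.304)⁴ = 0.01690 × 28.19 = 0.4764.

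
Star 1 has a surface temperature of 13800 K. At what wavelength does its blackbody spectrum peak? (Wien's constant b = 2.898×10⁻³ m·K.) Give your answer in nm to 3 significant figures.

λ_max = b/T = 2.898×10⁻³ / 13800 = 2.10×10^-7 m = 210.0 nm.

210 nm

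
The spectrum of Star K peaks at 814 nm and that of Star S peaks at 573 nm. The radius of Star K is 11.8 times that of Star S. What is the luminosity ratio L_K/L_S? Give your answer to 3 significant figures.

Wien's law gives T ∝ 1/λ_max, so T_K/T_S = λ_S/λ_K = 573/814 = 0.7039.
Then L ∝ R²T⁴ gives L_K/L_S = (11.8)² × (0.7039)⁴ = 139.2 × 0.2455 = 34.19.

34.2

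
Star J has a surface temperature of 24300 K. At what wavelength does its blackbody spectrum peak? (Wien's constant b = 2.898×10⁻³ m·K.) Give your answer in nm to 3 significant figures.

119 nm

λ_max = b/T = 2.898×10⁻³ / 24300 = 1.19×10^-7 m = 119.3 nm.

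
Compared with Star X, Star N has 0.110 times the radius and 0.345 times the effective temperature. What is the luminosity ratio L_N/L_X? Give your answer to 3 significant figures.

From the Stefan–Boltzmann law, L ∝ R²T⁴, so
L_N/L_X = (R_N/R_X)² (T_N/T_X)⁴ = (0.110)² × (0.345)⁴ = 0.01210 × 0.01417 = 1.714×10^-4.

1.71×10^-4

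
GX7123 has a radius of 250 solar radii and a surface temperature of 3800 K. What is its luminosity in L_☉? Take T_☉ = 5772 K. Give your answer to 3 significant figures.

1.17×10^4 L_☉

L/L_☉ = (R/R_☉)² (T/T_☉)⁴ = (250)² × (3800/5772)⁴
       = 6.250×10^4 × (0.6584)⁴ = 6.250×10^4 × 0.1879 = 1.174×10^4.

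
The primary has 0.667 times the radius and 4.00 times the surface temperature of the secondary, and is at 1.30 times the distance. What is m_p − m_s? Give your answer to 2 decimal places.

-4.57

L_p/L_s = (0.667)²(4.00)⁴ = 113.9.
F_p/F_s = (L_p/L_s)/(d_p/d_s)² = 113.9/1.690 = 67.39.
m_p − m_s = −2.5 log₁₀(67.39) = -4.57.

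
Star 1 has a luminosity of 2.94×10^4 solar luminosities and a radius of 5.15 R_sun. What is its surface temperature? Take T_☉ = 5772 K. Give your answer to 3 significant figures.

3.33×10^4 K

T/T_☉ = (L/L_☉)^(1/4) / (R/R_☉)^(1/2)
T = 5772 × (2.94×10^4)^(1/4) / √(5.15) = 5772 × 13.09 / 2.269 = 3.331×10^4 K.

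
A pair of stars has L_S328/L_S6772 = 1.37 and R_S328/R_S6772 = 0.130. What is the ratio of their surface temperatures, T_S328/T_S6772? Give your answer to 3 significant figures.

L ∝ R²T⁴ gives T ∝ (L/R²)^(1/4), so
T_S328/T_S6772 = (1.37 / 0.130²)^(1/4) = (81.07)^(1/4) = 3.001.

3.00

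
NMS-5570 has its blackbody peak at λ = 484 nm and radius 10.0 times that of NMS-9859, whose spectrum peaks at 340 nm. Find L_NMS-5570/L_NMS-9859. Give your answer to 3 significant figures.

24.4

Wien's law gives T ∝ 1/λ_max, so T_NMS-5570/T_NMS-9859 = λ_NMS-9859/λ_NMS-5570 = 340/484 = 0.7025.
Then L ∝ R²T⁴ gives L_NMS-5570/L_NMS-9859 = (10.0)² × (0.7025)⁴ = 100.0 × 0.2435 = 24.35.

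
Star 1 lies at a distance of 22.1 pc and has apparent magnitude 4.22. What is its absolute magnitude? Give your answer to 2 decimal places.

2.50

M = m − 5 log₁₀(d/10 pc) = 4.22 − 5 log₁₀(22.1/10)
  = 4.22 − 5 × 0.344 = 4.22 − 1.72 = 2.50.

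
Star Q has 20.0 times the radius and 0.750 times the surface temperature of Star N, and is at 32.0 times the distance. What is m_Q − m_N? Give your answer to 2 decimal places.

L_Q/L_N = (20.0)²(0.750)⁴ = 126.6.
F_Q/F_N = (L_Q/L_N)/(d_Q/d_N)² = 126.6/1024 = 0.1236.
m_Q − m_N = −2.5 log₁₀(0.1236) = 2.27.

2.27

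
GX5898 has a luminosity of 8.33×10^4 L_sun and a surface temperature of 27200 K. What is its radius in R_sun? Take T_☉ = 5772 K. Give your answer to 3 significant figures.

13.0 R_sun

R/R_☉ = √(L/L_☉) / (T/T_☉)² = √(8.33×10^4) / (4.712)²
       = 288.6 / 22.21 = 13.00.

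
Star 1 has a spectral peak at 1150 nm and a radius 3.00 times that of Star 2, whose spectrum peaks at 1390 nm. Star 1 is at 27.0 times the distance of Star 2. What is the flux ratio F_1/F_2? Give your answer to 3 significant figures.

0.0264

Wien's law: T_1/T_2 = λ_2/λ_1 = 1390/1150 = 1.209.
L_1/L_2 = (R_1/R_2)²(T_1/T_2)⁴ = (3.00)²(1.209)⁴ = 19.21.
F_1/F_2 = (L_1/L_2)/(d_1/d_2)² = 19.21/(27.0)² = 0.02635.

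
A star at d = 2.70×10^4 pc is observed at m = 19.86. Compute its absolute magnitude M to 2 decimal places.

M = m − 5 log₁₀(d/10 pc) = 19.86 − 5 log₁₀(2.70×10^4/10)
  = 19.86 − 5 × 3.431 = 19.86 − 17.16 = 2.70.

2.70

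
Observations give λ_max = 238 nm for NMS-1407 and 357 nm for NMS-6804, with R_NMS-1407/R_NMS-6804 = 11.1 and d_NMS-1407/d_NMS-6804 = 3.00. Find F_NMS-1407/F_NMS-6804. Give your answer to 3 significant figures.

69.3

Wien's law: T_NMS-1407/T_NMS-6804 = λ_NMS-6804/λ_NMS-1407 = 357/238 = 1.500.
L_NMS-1407/L_NMS-6804 = (R_NMS-1407/R_NMS-6804)²(T_NMS-1407/T_NMS-6804)⁴ = (11.1)²(1.500)⁴ = 623.8.
F_NMS-1407/F_NMS-6804 = (L_NMS-1407/L_NMS-6804)/(d_NMS-1407/d_NMS-6804)² = 623.8/(3.00)² = 69.31.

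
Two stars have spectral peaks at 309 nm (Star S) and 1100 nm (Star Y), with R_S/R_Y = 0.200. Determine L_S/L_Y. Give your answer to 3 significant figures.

Wien's law gives T ∝ 1/λ_max, so T_S/T_Y = λ_Y/λ_S = 1100/309 = 3.560.
Then L ∝ R²T⁴ gives L_S/L_Y = (0.200)² × (3.560)⁴ = 0.04000 × 160.6 = 6.424.

6.42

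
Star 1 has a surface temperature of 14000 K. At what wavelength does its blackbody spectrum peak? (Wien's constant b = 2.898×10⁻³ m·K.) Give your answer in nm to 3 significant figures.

λ_max = b/T = 2.898×10⁻³ / 14000 = 2.07×10^-7 m = 207.0 nm.

207 nm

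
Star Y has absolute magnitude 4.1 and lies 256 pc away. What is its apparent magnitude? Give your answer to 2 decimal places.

m = M + 5 log₁₀(d/10 pc) = 4.1 + 5 log₁₀(256/10)
  = 4.1 + 5 × 1.408 = 4.1 + 7.04 = 11.14.

11.14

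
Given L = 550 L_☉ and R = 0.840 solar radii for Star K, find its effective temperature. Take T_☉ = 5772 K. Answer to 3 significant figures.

T/T_☉ = (L/L_☉)^(1/4) / (R/R_☉)^(1/2)
T = 5772 × (550)^(1/4) / √(0.840) = 5772 × 4.843 / 0.9165 = 3.050×10^4 K.

3.05×10^4 K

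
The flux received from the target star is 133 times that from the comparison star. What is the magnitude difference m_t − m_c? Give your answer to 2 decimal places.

-5.31

m_t − m_c = −2.5 log₁₀(F_t/F_c) = −2.5 log₁₀(133) = −2.5 × (2.124) = -5.310.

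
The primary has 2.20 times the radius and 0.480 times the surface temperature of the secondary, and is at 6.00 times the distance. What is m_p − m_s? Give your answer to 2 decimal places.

L_p/L_s = (2.20)²(0.480)⁴ = 0.2569.
F_p/F_s = (L_p/L_s)/(d_p/d_s)² = 0.2569/36.00 = 0.007137.
m_p − m_s = −2.5 log₁₀(0.007137) = 5.37.

5.37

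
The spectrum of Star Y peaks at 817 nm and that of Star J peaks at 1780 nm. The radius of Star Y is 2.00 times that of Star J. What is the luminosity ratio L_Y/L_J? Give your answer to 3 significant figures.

90.1

Wien's law gives T ∝ 1/λ_max, so T_Y/T_J = λ_J/λ_Y = 1780/817 = 2.179.
Then L ∝ R²T⁴ gives L_Y/L_J = (2.00)² × (2.179)⁴ = 4.000 × 22.53 = 90.13.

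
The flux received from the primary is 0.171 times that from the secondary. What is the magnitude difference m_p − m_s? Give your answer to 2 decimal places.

1.92

m_p − m_s = −2.5 log₁₀(F_p/F_s) = −2.5 log₁₀(0.171) = −2.5 × (-0.767) = 1.918.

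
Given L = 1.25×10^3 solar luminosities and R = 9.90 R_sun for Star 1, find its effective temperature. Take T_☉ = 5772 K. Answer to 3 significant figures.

1.09×10^4 K

T/T_☉ = (L/L_☉)^(1/4) / (R/R_☉)^(1/2)
T = 5772 × (1.25×10^3)^(1/4) / √(9.90) = 5772 × 5.946 / 3.146 = 1.091×10^4 K.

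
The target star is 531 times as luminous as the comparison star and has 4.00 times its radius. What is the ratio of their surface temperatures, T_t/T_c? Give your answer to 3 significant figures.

L ∝ R²T⁴ gives T ∝ (L/R²)^(1/4), so
T_t/T_c = (531 / 4.00²)^(1/4) = (33.19)^(1/4) = 2.400.

2.40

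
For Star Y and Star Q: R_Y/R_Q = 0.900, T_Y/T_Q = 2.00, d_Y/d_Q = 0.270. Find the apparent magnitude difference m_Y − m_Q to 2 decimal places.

-5.62

L_Y/L_Q = (0.900)²(2.00)⁴ = 12.96.
F_Y/F_Q = (L_Y/L_Q)/(d_Y/d_Q)² = 12.96/0.07290 = 177.8.
m_Y − m_Q = −2.5 log₁₀(177.8) = -5.62.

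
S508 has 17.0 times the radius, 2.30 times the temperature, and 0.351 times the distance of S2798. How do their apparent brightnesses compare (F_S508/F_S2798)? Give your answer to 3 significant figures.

L_S508/L_S2798 = (R_S508/R_S2798)²(T_S508/T_S2798)⁴ = (17.0)² × (2.30)⁴ = 8087.
F_S508/F_S2798 = (L_S508/L_S2798)/(d_S508/d_S2798)² = 8087 / (0.351)² = 6.564×10^4.

6.56×10^4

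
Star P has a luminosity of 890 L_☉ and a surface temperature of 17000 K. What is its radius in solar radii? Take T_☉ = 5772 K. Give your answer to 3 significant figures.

R/R_☉ = √(L/L_☉) / (T/T_☉)² = √(890) / (2.945)²
       = 29.83 / 8.675 = 3.439.

3.44 solar radii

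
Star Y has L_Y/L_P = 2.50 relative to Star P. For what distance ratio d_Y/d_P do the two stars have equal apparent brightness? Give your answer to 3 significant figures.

Equal flux requires L_Y/d_Y² = L_P/d_P², so d_Y/d_P = √(L_Y/L_P)
= √(2.50) = 1.581.

1.58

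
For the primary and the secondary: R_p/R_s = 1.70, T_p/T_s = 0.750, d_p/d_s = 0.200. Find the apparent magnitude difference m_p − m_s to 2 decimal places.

-3.40

L_p/L_s = (1.70)²(0.750)⁴ = 0.9144.
F_p/F_s = (L_p/L_s)/(d_p/d_s)² = 0.9144/0.04000 = 22.86.
m_p − m_s = −2.5 log₁₀(22.86) = -3.40.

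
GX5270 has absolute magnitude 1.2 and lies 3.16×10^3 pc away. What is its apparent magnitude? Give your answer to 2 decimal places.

13.70

m = M + 5 log₁₀(d/10 pc) = 1.2 + 5 log₁₀(3.16×10^3/10)
  = 1.2 + 5 × 2.500 = 1.2 + 12.50 = 13.70.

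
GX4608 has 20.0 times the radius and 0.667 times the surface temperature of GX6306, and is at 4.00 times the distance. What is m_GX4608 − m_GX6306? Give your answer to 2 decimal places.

L_GX4608/L_GX6306 = (20.0)²(0.667)⁴ = 79.17.
F_GX4608/F_GX6306 = (L_GX4608/L_GX6306)/(d_GX4608/d_GX6306)² = 79.17/16.00 = 4.948.
m_GX4608 − m_GX6306 = −2.5 log₁₀(4.948) = -1.74.

-1.74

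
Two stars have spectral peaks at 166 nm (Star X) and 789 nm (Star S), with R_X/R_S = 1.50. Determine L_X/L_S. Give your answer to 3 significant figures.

Wien's law gives T ∝ 1/λ_max, so T_X/T_S = λ_S/λ_X = 789/166 = 4.753.
Then L ∝ R²T⁴ gives L_X/L_S = (1.50)² × (4.753)⁴ = 2.250 × 510.4 = 1148.

1.15×10^3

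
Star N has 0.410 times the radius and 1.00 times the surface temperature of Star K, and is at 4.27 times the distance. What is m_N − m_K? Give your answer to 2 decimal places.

5.09

L_N/L_K = (0.410)²(1.00)⁴ = 0.1681.
F_N/F_K = (L_N/L_K)/(d_N/d_K)² = 0.1681/18.23 = 0.009220.
m_N − m_K = −2.5 log₁₀(0.009220) = 5.09.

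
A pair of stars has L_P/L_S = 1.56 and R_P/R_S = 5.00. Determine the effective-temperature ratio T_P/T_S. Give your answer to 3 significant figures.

L ∝ R²T⁴ gives T ∝ (L/R²)^(1/4), so
T_P/T_S = (1.56 / 5.00²)^(1/4) = (0.06240)^(1/4) = 0.4998.

0.500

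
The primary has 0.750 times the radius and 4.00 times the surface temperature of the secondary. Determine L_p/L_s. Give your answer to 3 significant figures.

From the Stefan–Boltzmann law, L ∝ R²T⁴, so
L_p/L_s = (R_p/R_s)² (T_p/T_s)⁴ = (0.750)² × (4.00)⁴ = 0.5625 × 256.0 = 144.0.

144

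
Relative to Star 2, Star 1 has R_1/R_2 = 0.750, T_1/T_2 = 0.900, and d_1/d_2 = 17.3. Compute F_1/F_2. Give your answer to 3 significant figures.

L_1/L_2 = (R_1/R_2)²(T_1/T_2)⁴ = (0.750)² × (0.900)⁴ = 0.3691.
F_1/F_2 = (L_1/L_2)/(d_1/d_2)² = 0.3691 / (17.3)² = 0.001233.

0.00123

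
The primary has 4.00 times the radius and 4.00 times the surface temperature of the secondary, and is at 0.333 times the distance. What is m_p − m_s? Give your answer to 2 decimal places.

L_p/L_s = (4.00)²(4.00)⁴ = 4096.
F_p/F_s = (L_p/L_s)/(d_p/d_s)² = 4096/0.1109 = 3.694×10^4.
m_p − m_s = −2.5 log₁₀(3.694×10^4) = -11.42.

-11.42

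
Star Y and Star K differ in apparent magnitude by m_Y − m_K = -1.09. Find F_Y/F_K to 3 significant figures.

F_Y/F_K = 10^(−(m_Y − m_K)/2.5) = 10^(1.09/2.5) = 10^0.436 = 2.729.

2.73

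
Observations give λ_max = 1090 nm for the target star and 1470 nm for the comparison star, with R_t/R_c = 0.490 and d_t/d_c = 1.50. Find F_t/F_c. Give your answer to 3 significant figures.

Wien's law: T_t/T_c = λ_c/λ_t = 1470/1090 = 1.349.
L_t/L_c = (R_t/R_c)²(T_t/T_c)⁴ = (0.490)²(1.349)⁴ = 0.7942.
F_t/F_c = (L_t/L_c)/(d_t/d_c)² = 0.7942/(1.50)² = 0.3530.

0.353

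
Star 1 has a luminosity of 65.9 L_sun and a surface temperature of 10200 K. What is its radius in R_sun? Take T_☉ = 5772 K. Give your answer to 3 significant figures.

R/R_☉ = √(L/L_☉) / (T/T_☉)² = √(65.9) / (1.767)²
       = 8.118 / 3.123 = 2.600.

2.60 R_sun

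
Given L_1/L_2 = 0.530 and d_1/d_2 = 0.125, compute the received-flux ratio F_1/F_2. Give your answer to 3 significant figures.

33.9

F = L/(4πd²), so F_1/F_2 = (L_1/L_2) / (d_1/d_2)²
= 0.530 / (0.125)² = 0.530 / 0.01562 = 33.92.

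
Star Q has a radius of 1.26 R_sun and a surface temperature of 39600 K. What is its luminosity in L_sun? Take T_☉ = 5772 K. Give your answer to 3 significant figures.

L/L_☉ = (R/R_☉)² (T/T_☉)⁴ = (1.26)² × (39600/5772)⁴
       = 1.588 × (6.861)⁴ = 1.588 × 2216 = 3517.

3.52×10^3 L_sun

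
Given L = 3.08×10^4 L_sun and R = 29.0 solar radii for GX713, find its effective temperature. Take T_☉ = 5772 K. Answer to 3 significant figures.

T/T_☉ = (L/L_☉)^(1/4) / (R/R_☉)^(1/2)
T = 5772 × (3.08×10^4)^(1/4) / √(29.0) = 5772 × 13.25 / 5.385 = 1.420×10^4 K.

1.42×10^4 K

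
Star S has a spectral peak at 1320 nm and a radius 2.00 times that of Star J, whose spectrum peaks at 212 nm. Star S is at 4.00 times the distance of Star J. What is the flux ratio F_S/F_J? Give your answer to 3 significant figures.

1.66×10^-4

Wien's law: T_S/T_J = λ_J/λ_S = 212/1320 = 0.1606.
L_S/L_J = (R_S/R_J)²(T_S/T_J)⁴ = (2.00)²(0.1606)⁴ = 0.002661.
F_S/F_J = (L_S/L_J)/(d_S/d_J)² = 0.002661/(4.00)² = 1.663×10^-4.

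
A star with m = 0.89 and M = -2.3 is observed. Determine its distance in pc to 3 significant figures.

43.5 pc

m − M = 5 log₁₀(d/10 pc)
0.89 − (-2.3) = 3.19 = 5 log₁₀(d/10)
d = 10 × 10^(3.19/5) = 10 × 10^0.638 = 43.45 pc.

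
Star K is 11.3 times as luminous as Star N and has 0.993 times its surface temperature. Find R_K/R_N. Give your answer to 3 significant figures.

L ∝ R²T⁴ gives R ∝ √L / T², so
R_K/R_N = √(11.3) / (0.993)² = 3.362 / 0.9860 = 3.409.

3.41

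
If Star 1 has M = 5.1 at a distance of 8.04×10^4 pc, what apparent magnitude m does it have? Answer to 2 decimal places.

m = M + 5 log₁₀(d/10 pc) = 5.1 + 5 log₁₀(8.04×10^4/10)
  = 5.1 + 5 × 3.905 = 5.1 + 19.53 = 24.63.

24.63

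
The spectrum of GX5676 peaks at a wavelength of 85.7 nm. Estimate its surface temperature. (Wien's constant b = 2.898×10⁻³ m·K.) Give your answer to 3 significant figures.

3.38×10^4 K

T = b/λ_max = 2.898×10⁻³ / (85.7×10⁻⁹) = 3.382×10^4 K.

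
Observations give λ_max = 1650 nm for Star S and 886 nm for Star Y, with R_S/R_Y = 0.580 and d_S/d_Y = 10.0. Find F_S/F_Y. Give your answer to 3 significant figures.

2.80×10^-4

Wien's law: T_S/T_Y = λ_Y/λ_S = 886/1650 = 0.5370.
L_S/L_Y = (R_S/R_Y)²(T_S/T_Y)⁴ = (0.580)²(0.5370)⁴ = 0.02797.
F_S/F_Y = (L_S/L_Y)/(d_S/d_Y)² = 0.02797/(10.0)² = 2.797×10^-4.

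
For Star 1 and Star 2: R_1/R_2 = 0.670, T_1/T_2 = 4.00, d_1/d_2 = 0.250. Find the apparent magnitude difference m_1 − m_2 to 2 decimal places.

-8.16

L_1/L_2 = (0.670)²(4.00)⁴ = 114.9.
F_1/F_2 = (L_1/L_2)/(d_1/d_2)² = 114.9/0.06250 = 1839.
m_1 − m_2 = −2.5 log₁₀(1839) = -8.16.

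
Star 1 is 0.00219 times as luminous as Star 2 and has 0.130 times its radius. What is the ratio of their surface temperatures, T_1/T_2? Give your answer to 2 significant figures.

L ∝ R²T⁴ gives T ∝ (L/R²)^(1/4), so
T_1/T_2 = (0.00219 / 0.130²)^(1/4) = (0.1296)^(1/4) = 0.6000.

0.60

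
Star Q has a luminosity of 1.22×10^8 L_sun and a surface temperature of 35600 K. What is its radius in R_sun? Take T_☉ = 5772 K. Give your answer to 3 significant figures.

290 R_sun

R/R_☉ = √(L/L_☉) / (T/T_☉)² = √(1.22×10^8) / (6.168)²
       = 1.105×10^4 / 38.04 = 290.4.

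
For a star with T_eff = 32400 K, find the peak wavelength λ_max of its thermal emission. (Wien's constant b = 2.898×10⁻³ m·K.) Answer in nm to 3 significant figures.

89.4 nm

λ_max = b/T = 2.898×10⁻³ / 32400 = 8.94×10^-8 m = 89.44 nm.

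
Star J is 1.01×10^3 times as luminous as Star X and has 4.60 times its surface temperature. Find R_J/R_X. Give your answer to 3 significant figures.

L ∝ R²T⁴ gives R ∝ √L / T², so
R_J/R_X = √(1.01×10^3) / (4.60)² = 31.78 / 21.16 = 1.502.

1.50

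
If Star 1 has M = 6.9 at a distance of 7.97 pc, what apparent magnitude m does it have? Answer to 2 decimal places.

6.41

m = M + 5 log₁₀(d/10 pc) = 6.9 + 5 log₁₀(7.97/10)
  = 6.9 + 5 × -0.099 = 6.9 + -0.49 = 6.41.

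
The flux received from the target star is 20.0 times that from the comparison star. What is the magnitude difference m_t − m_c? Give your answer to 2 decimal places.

-3.25

m_t − m_c = −2.5 log₁₀(F_t/F_c) = −2.5 log₁₀(20.0) = −2.5 × (1.301) = -3.253.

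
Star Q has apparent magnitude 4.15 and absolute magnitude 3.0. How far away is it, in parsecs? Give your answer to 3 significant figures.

17.0 pc

m − M = 5 log₁₀(d/10 pc)
4.15 − (3.0) = 1.15 = 5 log₁₀(d/10)
d = 10 × 10^(1.15/5) = 10 × 10^0.230 = 16.98 pc.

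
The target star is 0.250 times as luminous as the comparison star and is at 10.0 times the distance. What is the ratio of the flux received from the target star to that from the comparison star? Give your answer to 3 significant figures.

F = L/(4πd²), so F_t/F_c = (L_t/L_c) / (d_t/d_c)²
= 0.250 / (10.0)² = 0.250 / 100.0 = 0.002500.

0.00250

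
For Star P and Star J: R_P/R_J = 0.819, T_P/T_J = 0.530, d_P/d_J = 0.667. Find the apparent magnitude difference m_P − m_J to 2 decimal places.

L_P/L_J = (0.819)²(0.530)⁴ = 0.05293.
F_P/F_J = (L_P/L_J)/(d_P/d_J)² = 0.05293/0.4449 = 0.1190.
m_P − m_J = −2.5 log₁₀(0.1190) = 2.31.

2.31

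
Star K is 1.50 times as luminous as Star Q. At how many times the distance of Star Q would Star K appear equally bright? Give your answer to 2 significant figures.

Equal flux requires L_K/d_K² = L_Q/d_Q², so d_K/d_Q = √(L_K/L_Q)
= √(1.50) = 1.225.

1.2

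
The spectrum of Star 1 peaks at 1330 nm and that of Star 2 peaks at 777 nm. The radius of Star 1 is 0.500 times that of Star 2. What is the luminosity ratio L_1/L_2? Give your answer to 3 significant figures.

Wien's law gives T ∝ 1/λ_max, so T_1/T_2 = λ_2/λ_1 = 777/1330 = 0.5842.
Then L ∝ R²T⁴ gives L_1/L_2 = (0.500)² × (0.5842)⁴ = 0.2500 × 0.1165 = 0.02912.

0.0291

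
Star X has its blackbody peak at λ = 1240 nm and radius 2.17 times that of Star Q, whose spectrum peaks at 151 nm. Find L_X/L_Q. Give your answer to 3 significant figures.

Wien's law gives T ∝ 1/λ_max, so T_X/T_Q = λ_Q/λ_X = 151/1240 = 0.1218.
Then L ∝ R²T⁴ gives L_X/L_Q = (2.17)² × (0.1218)⁴ = 4.709 × 2.199×10^-4 = 0.001035.

0.00104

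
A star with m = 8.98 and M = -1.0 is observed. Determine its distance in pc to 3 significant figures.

991 pc

m − M = 5 log₁₀(d/10 pc)
8.98 − (-1.0) = 9.98 = 5 log₁₀(d/10)
d = 10 × 10^(9.98/5) = 10 × 10^1.996 = 990.8 pc.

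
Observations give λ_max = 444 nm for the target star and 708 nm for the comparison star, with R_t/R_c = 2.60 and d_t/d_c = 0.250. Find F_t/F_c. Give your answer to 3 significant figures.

Wien's law: T_t/T_c = λ_c/λ_t = 708/444 = 1.595.
L_t/L_c = (R_t/R_c)²(T_t/T_c)⁴ = (2.60)²(1.595)⁴ = 43.71.
F_t/F_c = (L_t/L_c)/(d_t/d_c)² = 43.71/(0.250)² = 699.3.

699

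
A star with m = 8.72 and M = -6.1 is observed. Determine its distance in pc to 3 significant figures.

9.20×10^3 pc

m − M = 5 log₁₀(d/10 pc)
8.72 − (-6.1) = 14.82 = 5 log₁₀(d/10)
d = 10 × 10^(14.82/5) = 10 × 10^2.964 = 9204 pc.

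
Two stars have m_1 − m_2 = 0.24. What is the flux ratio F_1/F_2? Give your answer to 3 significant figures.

F_1/F_2 = 10^(−(m_1 − m_2)/2.5) = 10^(-0.24/2.5) = 10^-0.096 = 0.8017.

0.802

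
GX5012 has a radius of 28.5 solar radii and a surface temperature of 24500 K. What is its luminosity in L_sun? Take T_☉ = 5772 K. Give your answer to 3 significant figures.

L/L_☉ = (R/R_☉)² (T/T_☉)⁴ = (28.5)² × (24500/5772)⁴
       = 812.2 × (4.245)⁴ = 812.2 × 324.6 = 2.637×10^5.

2.64×10^5 L_sun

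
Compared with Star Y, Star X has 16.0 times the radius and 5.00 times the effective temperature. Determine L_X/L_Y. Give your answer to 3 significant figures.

From the Stefan–Boltzmann law, L ∝ R²T⁴, so
L_X/L_Y = (R_X/R_Y)² (T_X/T_Y)⁴ = (16.0)² × (5.00)⁴ = 256.0 × 625.0 = 1.600×10^5.

1.60×10^5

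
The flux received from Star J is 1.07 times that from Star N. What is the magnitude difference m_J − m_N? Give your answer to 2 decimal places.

m_J − m_N = −2.5 log₁₀(F_J/F_N) = −2.5 log₁₀(1.07) = −2.5 × (0.029) = -0.073.

-0.07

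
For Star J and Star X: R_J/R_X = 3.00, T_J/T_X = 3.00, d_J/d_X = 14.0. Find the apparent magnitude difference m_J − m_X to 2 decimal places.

-1.43

L_J/L_X = (3.00)²(3.00)⁴ = 729.0.
F_J/F_X = (L_J/L_X)/(d_J/d_X)² = 729.0/196.0 = 3.719.
m_J − m_X = −2.5 log₁₀(3.719) = -1.43.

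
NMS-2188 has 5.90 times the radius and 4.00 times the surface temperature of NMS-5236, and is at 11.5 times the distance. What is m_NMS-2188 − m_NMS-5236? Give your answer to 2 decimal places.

-4.57

L_NMS-2188/L_NMS-5236 = (5.90)²(4.00)⁴ = 8911.
F_NMS-2188/F_NMS-5236 = (L_NMS-2188/L_NMS-5236)/(d_NMS-2188/d_NMS-5236)² = 8911/132.2 = 67.38.
m_NMS-2188 − m_NMS-5236 = −2.5 log₁₀(67.38) = -4.57.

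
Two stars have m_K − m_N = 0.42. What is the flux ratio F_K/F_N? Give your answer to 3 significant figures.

F_K/F_N = 10^(−(m_K − m_N)/2.5) = 10^(-0.42/2.5) = 10^-0.168 = 0.6792.

0.679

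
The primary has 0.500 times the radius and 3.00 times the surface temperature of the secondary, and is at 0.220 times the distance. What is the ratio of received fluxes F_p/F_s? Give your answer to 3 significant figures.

418

L_p/L_s = (R_p/R_s)²(T_p/T_s)⁴ = (0.500)² × (3.00)⁴ = 20.25.
F_p/F_s = (L_p/L_s)/(d_p/d_s)² = 20.25 / (0.220)² = 418.4.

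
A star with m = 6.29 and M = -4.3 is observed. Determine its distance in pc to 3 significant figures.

m − M = 5 log₁₀(d/10 pc)
6.29 − (-4.3) = 10.59 = 5 log₁₀(d/10)
d = 10 × 10^(10.59/5) = 10 × 10^2.118 = 1312 pc.

1.31×10^3 pc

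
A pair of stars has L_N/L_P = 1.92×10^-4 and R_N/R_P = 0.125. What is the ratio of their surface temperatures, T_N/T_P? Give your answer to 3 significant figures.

0.333

L ∝ R²T⁴ gives T ∝ (L/R²)^(1/4), so
T_N/T_P = (1.92×10^-4 / 0.125²)^(1/4) = (0.01229)^(1/4) = 0.3329.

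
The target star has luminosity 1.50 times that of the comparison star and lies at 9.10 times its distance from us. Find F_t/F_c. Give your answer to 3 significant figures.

F = L/(4πd²), so F_t/F_c = (L_t/L_c) / (d_t/d_c)²
= 1.50 / (9.10)² = 1.50 / 82.81 = 0.01811.

0.0181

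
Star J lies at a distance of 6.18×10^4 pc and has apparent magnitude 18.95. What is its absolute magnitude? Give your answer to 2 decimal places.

M = m − 5 log₁₀(d/10 pc) = 18.95 − 5 log₁₀(6.18×10^4/10)
  = 18.95 − 5 × 3.791 = 18.95 − 18.95 = -0.00.

-0.00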